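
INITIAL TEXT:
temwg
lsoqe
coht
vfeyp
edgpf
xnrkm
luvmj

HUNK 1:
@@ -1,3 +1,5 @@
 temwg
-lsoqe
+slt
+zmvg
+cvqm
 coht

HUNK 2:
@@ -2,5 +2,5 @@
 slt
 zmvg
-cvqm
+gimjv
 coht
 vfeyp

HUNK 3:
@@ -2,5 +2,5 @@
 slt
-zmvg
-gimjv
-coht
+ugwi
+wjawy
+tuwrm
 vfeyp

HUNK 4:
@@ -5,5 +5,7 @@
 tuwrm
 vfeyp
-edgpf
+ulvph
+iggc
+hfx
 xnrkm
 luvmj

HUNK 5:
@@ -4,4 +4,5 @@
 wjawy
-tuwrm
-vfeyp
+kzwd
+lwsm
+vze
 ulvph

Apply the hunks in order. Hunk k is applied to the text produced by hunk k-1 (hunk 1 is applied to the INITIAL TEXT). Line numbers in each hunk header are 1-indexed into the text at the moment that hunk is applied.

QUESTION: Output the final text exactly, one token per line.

Answer: temwg
slt
ugwi
wjawy
kzwd
lwsm
vze
ulvph
iggc
hfx
xnrkm
luvmj

Derivation:
Hunk 1: at line 1 remove [lsoqe] add [slt,zmvg,cvqm] -> 9 lines: temwg slt zmvg cvqm coht vfeyp edgpf xnrkm luvmj
Hunk 2: at line 2 remove [cvqm] add [gimjv] -> 9 lines: temwg slt zmvg gimjv coht vfeyp edgpf xnrkm luvmj
Hunk 3: at line 2 remove [zmvg,gimjv,coht] add [ugwi,wjawy,tuwrm] -> 9 lines: temwg slt ugwi wjawy tuwrm vfeyp edgpf xnrkm luvmj
Hunk 4: at line 5 remove [edgpf] add [ulvph,iggc,hfx] -> 11 lines: temwg slt ugwi wjawy tuwrm vfeyp ulvph iggc hfx xnrkm luvmj
Hunk 5: at line 4 remove [tuwrm,vfeyp] add [kzwd,lwsm,vze] -> 12 lines: temwg slt ugwi wjawy kzwd lwsm vze ulvph iggc hfx xnrkm luvmj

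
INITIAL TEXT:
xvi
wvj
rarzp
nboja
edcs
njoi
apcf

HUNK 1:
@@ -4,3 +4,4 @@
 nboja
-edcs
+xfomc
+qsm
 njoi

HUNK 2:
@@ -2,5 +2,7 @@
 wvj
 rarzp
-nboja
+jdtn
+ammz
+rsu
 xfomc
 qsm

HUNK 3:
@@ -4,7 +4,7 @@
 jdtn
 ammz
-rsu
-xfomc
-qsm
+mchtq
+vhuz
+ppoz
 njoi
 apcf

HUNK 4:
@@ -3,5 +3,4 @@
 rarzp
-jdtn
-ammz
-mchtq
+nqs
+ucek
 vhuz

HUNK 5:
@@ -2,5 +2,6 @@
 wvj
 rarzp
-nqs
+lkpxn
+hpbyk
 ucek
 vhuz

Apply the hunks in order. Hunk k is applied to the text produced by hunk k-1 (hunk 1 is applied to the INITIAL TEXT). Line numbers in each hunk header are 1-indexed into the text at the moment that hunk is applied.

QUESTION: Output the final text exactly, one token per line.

Hunk 1: at line 4 remove [edcs] add [xfomc,qsm] -> 8 lines: xvi wvj rarzp nboja xfomc qsm njoi apcf
Hunk 2: at line 2 remove [nboja] add [jdtn,ammz,rsu] -> 10 lines: xvi wvj rarzp jdtn ammz rsu xfomc qsm njoi apcf
Hunk 3: at line 4 remove [rsu,xfomc,qsm] add [mchtq,vhuz,ppoz] -> 10 lines: xvi wvj rarzp jdtn ammz mchtq vhuz ppoz njoi apcf
Hunk 4: at line 3 remove [jdtn,ammz,mchtq] add [nqs,ucek] -> 9 lines: xvi wvj rarzp nqs ucek vhuz ppoz njoi apcf
Hunk 5: at line 2 remove [nqs] add [lkpxn,hpbyk] -> 10 lines: xvi wvj rarzp lkpxn hpbyk ucek vhuz ppoz njoi apcf

Answer: xvi
wvj
rarzp
lkpxn
hpbyk
ucek
vhuz
ppoz
njoi
apcf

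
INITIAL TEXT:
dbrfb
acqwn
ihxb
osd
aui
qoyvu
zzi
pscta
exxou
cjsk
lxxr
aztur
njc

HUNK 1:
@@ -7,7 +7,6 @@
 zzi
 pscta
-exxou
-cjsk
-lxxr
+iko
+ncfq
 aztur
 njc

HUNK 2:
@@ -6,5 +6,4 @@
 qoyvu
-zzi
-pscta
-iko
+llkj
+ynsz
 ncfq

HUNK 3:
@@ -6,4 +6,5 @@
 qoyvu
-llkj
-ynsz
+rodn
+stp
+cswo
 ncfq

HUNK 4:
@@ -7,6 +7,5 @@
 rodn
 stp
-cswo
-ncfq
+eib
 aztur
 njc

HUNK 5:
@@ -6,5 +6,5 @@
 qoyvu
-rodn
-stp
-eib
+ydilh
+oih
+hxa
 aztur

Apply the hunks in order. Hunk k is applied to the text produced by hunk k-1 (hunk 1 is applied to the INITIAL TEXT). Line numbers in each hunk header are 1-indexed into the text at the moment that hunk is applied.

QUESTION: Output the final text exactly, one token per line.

Answer: dbrfb
acqwn
ihxb
osd
aui
qoyvu
ydilh
oih
hxa
aztur
njc

Derivation:
Hunk 1: at line 7 remove [exxou,cjsk,lxxr] add [iko,ncfq] -> 12 lines: dbrfb acqwn ihxb osd aui qoyvu zzi pscta iko ncfq aztur njc
Hunk 2: at line 6 remove [zzi,pscta,iko] add [llkj,ynsz] -> 11 lines: dbrfb acqwn ihxb osd aui qoyvu llkj ynsz ncfq aztur njc
Hunk 3: at line 6 remove [llkj,ynsz] add [rodn,stp,cswo] -> 12 lines: dbrfb acqwn ihxb osd aui qoyvu rodn stp cswo ncfq aztur njc
Hunk 4: at line 7 remove [cswo,ncfq] add [eib] -> 11 lines: dbrfb acqwn ihxb osd aui qoyvu rodn stp eib aztur njc
Hunk 5: at line 6 remove [rodn,stp,eib] add [ydilh,oih,hxa] -> 11 lines: dbrfb acqwn ihxb osd aui qoyvu ydilh oih hxa aztur njc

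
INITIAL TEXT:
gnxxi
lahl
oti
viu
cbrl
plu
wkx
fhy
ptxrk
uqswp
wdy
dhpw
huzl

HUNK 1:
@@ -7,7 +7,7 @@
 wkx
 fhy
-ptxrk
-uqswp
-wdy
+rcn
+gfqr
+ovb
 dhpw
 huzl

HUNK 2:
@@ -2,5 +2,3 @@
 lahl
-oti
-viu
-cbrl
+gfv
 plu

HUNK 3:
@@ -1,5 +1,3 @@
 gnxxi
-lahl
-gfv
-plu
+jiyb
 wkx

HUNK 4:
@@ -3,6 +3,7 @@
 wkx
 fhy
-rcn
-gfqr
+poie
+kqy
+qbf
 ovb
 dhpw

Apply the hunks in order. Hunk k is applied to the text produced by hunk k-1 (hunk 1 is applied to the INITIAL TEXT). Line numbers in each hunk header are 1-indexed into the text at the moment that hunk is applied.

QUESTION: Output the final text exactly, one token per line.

Answer: gnxxi
jiyb
wkx
fhy
poie
kqy
qbf
ovb
dhpw
huzl

Derivation:
Hunk 1: at line 7 remove [ptxrk,uqswp,wdy] add [rcn,gfqr,ovb] -> 13 lines: gnxxi lahl oti viu cbrl plu wkx fhy rcn gfqr ovb dhpw huzl
Hunk 2: at line 2 remove [oti,viu,cbrl] add [gfv] -> 11 lines: gnxxi lahl gfv plu wkx fhy rcn gfqr ovb dhpw huzl
Hunk 3: at line 1 remove [lahl,gfv,plu] add [jiyb] -> 9 lines: gnxxi jiyb wkx fhy rcn gfqr ovb dhpw huzl
Hunk 4: at line 3 remove [rcn,gfqr] add [poie,kqy,qbf] -> 10 lines: gnxxi jiyb wkx fhy poie kqy qbf ovb dhpw huzl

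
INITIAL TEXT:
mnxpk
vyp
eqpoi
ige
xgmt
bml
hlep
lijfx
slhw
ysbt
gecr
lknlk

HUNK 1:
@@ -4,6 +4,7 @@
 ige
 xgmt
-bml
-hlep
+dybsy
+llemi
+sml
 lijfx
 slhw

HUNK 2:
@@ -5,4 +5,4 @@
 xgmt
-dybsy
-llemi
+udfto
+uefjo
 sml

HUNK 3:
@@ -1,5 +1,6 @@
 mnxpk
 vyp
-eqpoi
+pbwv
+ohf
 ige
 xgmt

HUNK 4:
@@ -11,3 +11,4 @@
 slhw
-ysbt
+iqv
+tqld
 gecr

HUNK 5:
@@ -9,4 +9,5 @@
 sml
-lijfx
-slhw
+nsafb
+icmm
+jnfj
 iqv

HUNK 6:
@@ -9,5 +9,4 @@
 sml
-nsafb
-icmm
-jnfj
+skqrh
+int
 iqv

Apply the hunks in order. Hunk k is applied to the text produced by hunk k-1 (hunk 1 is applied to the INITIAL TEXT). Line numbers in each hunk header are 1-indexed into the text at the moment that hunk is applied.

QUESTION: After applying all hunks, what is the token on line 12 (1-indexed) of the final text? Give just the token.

Answer: iqv

Derivation:
Hunk 1: at line 4 remove [bml,hlep] add [dybsy,llemi,sml] -> 13 lines: mnxpk vyp eqpoi ige xgmt dybsy llemi sml lijfx slhw ysbt gecr lknlk
Hunk 2: at line 5 remove [dybsy,llemi] add [udfto,uefjo] -> 13 lines: mnxpk vyp eqpoi ige xgmt udfto uefjo sml lijfx slhw ysbt gecr lknlk
Hunk 3: at line 1 remove [eqpoi] add [pbwv,ohf] -> 14 lines: mnxpk vyp pbwv ohf ige xgmt udfto uefjo sml lijfx slhw ysbt gecr lknlk
Hunk 4: at line 11 remove [ysbt] add [iqv,tqld] -> 15 lines: mnxpk vyp pbwv ohf ige xgmt udfto uefjo sml lijfx slhw iqv tqld gecr lknlk
Hunk 5: at line 9 remove [lijfx,slhw] add [nsafb,icmm,jnfj] -> 16 lines: mnxpk vyp pbwv ohf ige xgmt udfto uefjo sml nsafb icmm jnfj iqv tqld gecr lknlk
Hunk 6: at line 9 remove [nsafb,icmm,jnfj] add [skqrh,int] -> 15 lines: mnxpk vyp pbwv ohf ige xgmt udfto uefjo sml skqrh int iqv tqld gecr lknlk
Final line 12: iqv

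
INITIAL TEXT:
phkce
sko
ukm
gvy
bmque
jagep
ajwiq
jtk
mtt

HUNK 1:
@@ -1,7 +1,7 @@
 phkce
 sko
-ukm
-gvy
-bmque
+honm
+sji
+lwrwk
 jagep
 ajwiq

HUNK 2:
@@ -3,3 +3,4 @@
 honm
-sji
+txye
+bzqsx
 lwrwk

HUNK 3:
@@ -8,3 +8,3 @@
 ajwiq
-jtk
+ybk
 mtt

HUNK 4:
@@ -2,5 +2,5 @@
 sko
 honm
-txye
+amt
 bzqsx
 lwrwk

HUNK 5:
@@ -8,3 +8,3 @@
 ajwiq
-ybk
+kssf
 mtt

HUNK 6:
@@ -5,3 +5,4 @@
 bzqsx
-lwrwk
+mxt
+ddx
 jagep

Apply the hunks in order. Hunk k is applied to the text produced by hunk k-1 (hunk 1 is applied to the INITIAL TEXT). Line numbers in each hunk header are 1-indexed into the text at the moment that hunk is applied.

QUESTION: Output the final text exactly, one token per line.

Answer: phkce
sko
honm
amt
bzqsx
mxt
ddx
jagep
ajwiq
kssf
mtt

Derivation:
Hunk 1: at line 1 remove [ukm,gvy,bmque] add [honm,sji,lwrwk] -> 9 lines: phkce sko honm sji lwrwk jagep ajwiq jtk mtt
Hunk 2: at line 3 remove [sji] add [txye,bzqsx] -> 10 lines: phkce sko honm txye bzqsx lwrwk jagep ajwiq jtk mtt
Hunk 3: at line 8 remove [jtk] add [ybk] -> 10 lines: phkce sko honm txye bzqsx lwrwk jagep ajwiq ybk mtt
Hunk 4: at line 2 remove [txye] add [amt] -> 10 lines: phkce sko honm amt bzqsx lwrwk jagep ajwiq ybk mtt
Hunk 5: at line 8 remove [ybk] add [kssf] -> 10 lines: phkce sko honm amt bzqsx lwrwk jagep ajwiq kssf mtt
Hunk 6: at line 5 remove [lwrwk] add [mxt,ddx] -> 11 lines: phkce sko honm amt bzqsx mxt ddx jagep ajwiq kssf mtt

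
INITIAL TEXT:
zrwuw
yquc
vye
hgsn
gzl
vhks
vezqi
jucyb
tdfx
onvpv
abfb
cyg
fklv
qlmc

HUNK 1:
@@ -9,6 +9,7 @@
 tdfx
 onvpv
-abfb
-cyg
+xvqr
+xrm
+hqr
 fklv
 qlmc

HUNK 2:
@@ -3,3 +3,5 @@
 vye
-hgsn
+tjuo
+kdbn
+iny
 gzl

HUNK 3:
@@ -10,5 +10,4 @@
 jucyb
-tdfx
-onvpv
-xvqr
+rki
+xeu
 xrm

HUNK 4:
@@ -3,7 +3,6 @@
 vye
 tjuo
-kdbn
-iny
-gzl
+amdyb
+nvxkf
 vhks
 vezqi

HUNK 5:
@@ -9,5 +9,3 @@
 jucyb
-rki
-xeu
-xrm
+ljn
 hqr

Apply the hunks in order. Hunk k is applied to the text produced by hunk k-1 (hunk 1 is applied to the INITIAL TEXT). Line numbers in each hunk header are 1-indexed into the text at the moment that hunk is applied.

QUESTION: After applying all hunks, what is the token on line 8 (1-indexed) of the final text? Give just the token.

Hunk 1: at line 9 remove [abfb,cyg] add [xvqr,xrm,hqr] -> 15 lines: zrwuw yquc vye hgsn gzl vhks vezqi jucyb tdfx onvpv xvqr xrm hqr fklv qlmc
Hunk 2: at line 3 remove [hgsn] add [tjuo,kdbn,iny] -> 17 lines: zrwuw yquc vye tjuo kdbn iny gzl vhks vezqi jucyb tdfx onvpv xvqr xrm hqr fklv qlmc
Hunk 3: at line 10 remove [tdfx,onvpv,xvqr] add [rki,xeu] -> 16 lines: zrwuw yquc vye tjuo kdbn iny gzl vhks vezqi jucyb rki xeu xrm hqr fklv qlmc
Hunk 4: at line 3 remove [kdbn,iny,gzl] add [amdyb,nvxkf] -> 15 lines: zrwuw yquc vye tjuo amdyb nvxkf vhks vezqi jucyb rki xeu xrm hqr fklv qlmc
Hunk 5: at line 9 remove [rki,xeu,xrm] add [ljn] -> 13 lines: zrwuw yquc vye tjuo amdyb nvxkf vhks vezqi jucyb ljn hqr fklv qlmc
Final line 8: vezqi

Answer: vezqi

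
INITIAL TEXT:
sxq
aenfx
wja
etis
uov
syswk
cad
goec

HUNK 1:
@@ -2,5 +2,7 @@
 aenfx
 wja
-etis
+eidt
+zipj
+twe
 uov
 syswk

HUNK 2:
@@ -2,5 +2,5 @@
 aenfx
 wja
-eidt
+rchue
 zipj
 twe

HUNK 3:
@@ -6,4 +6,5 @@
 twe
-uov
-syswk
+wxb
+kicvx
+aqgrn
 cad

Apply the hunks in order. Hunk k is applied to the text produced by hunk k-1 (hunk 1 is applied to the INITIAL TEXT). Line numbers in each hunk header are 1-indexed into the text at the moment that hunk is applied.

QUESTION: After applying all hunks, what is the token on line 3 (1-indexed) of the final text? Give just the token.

Answer: wja

Derivation:
Hunk 1: at line 2 remove [etis] add [eidt,zipj,twe] -> 10 lines: sxq aenfx wja eidt zipj twe uov syswk cad goec
Hunk 2: at line 2 remove [eidt] add [rchue] -> 10 lines: sxq aenfx wja rchue zipj twe uov syswk cad goec
Hunk 3: at line 6 remove [uov,syswk] add [wxb,kicvx,aqgrn] -> 11 lines: sxq aenfx wja rchue zipj twe wxb kicvx aqgrn cad goec
Final line 3: wja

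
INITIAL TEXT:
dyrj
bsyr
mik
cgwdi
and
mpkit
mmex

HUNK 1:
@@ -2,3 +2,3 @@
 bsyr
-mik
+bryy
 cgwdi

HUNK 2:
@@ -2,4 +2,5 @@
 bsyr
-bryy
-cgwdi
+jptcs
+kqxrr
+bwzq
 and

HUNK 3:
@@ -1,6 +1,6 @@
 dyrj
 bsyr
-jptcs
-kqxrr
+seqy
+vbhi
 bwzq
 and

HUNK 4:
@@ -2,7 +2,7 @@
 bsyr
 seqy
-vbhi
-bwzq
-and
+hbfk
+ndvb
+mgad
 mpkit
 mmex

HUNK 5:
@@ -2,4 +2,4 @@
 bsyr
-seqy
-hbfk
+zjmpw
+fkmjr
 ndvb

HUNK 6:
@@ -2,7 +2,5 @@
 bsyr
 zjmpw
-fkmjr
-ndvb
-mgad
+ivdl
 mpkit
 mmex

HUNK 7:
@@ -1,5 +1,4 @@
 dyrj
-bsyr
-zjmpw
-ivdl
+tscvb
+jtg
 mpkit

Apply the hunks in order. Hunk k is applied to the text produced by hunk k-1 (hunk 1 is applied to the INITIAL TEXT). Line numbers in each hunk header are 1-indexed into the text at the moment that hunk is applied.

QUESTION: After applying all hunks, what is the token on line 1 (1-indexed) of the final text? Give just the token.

Hunk 1: at line 2 remove [mik] add [bryy] -> 7 lines: dyrj bsyr bryy cgwdi and mpkit mmex
Hunk 2: at line 2 remove [bryy,cgwdi] add [jptcs,kqxrr,bwzq] -> 8 lines: dyrj bsyr jptcs kqxrr bwzq and mpkit mmex
Hunk 3: at line 1 remove [jptcs,kqxrr] add [seqy,vbhi] -> 8 lines: dyrj bsyr seqy vbhi bwzq and mpkit mmex
Hunk 4: at line 2 remove [vbhi,bwzq,and] add [hbfk,ndvb,mgad] -> 8 lines: dyrj bsyr seqy hbfk ndvb mgad mpkit mmex
Hunk 5: at line 2 remove [seqy,hbfk] add [zjmpw,fkmjr] -> 8 lines: dyrj bsyr zjmpw fkmjr ndvb mgad mpkit mmex
Hunk 6: at line 2 remove [fkmjr,ndvb,mgad] add [ivdl] -> 6 lines: dyrj bsyr zjmpw ivdl mpkit mmex
Hunk 7: at line 1 remove [bsyr,zjmpw,ivdl] add [tscvb,jtg] -> 5 lines: dyrj tscvb jtg mpkit mmex
Final line 1: dyrj

Answer: dyrj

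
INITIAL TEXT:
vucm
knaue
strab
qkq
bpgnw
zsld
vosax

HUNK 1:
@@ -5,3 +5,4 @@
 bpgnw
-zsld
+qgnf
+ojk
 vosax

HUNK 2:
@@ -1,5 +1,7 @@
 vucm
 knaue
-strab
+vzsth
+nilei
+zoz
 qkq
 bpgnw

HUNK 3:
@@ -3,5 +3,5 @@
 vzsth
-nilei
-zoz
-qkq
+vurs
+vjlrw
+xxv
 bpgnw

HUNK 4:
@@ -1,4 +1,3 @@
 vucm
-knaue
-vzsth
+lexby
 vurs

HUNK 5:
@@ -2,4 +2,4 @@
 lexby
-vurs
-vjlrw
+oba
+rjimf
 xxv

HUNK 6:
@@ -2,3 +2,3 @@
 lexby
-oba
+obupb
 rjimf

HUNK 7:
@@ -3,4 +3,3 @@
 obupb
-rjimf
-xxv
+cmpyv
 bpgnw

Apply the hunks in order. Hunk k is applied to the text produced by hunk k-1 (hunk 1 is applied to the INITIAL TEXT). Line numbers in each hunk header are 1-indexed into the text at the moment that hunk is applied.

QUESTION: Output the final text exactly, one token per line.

Hunk 1: at line 5 remove [zsld] add [qgnf,ojk] -> 8 lines: vucm knaue strab qkq bpgnw qgnf ojk vosax
Hunk 2: at line 1 remove [strab] add [vzsth,nilei,zoz] -> 10 lines: vucm knaue vzsth nilei zoz qkq bpgnw qgnf ojk vosax
Hunk 3: at line 3 remove [nilei,zoz,qkq] add [vurs,vjlrw,xxv] -> 10 lines: vucm knaue vzsth vurs vjlrw xxv bpgnw qgnf ojk vosax
Hunk 4: at line 1 remove [knaue,vzsth] add [lexby] -> 9 lines: vucm lexby vurs vjlrw xxv bpgnw qgnf ojk vosax
Hunk 5: at line 2 remove [vurs,vjlrw] add [oba,rjimf] -> 9 lines: vucm lexby oba rjimf xxv bpgnw qgnf ojk vosax
Hunk 6: at line 2 remove [oba] add [obupb] -> 9 lines: vucm lexby obupb rjimf xxv bpgnw qgnf ojk vosax
Hunk 7: at line 3 remove [rjimf,xxv] add [cmpyv] -> 8 lines: vucm lexby obupb cmpyv bpgnw qgnf ojk vosax

Answer: vucm
lexby
obupb
cmpyv
bpgnw
qgnf
ojk
vosax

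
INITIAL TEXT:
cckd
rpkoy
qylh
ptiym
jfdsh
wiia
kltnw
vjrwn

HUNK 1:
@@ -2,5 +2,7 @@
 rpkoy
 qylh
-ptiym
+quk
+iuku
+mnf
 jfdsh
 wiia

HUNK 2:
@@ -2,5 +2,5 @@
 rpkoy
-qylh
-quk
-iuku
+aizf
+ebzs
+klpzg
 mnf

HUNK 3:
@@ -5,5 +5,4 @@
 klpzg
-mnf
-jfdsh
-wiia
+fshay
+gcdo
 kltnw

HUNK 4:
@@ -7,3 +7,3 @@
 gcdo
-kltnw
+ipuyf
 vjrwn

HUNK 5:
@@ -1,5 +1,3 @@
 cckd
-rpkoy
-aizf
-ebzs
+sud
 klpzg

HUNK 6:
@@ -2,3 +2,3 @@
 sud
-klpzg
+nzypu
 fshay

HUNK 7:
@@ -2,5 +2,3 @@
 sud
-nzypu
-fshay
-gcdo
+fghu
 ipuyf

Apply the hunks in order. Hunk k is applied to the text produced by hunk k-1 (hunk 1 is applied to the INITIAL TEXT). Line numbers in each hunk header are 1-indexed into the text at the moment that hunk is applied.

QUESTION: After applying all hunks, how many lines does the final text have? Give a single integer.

Hunk 1: at line 2 remove [ptiym] add [quk,iuku,mnf] -> 10 lines: cckd rpkoy qylh quk iuku mnf jfdsh wiia kltnw vjrwn
Hunk 2: at line 2 remove [qylh,quk,iuku] add [aizf,ebzs,klpzg] -> 10 lines: cckd rpkoy aizf ebzs klpzg mnf jfdsh wiia kltnw vjrwn
Hunk 3: at line 5 remove [mnf,jfdsh,wiia] add [fshay,gcdo] -> 9 lines: cckd rpkoy aizf ebzs klpzg fshay gcdo kltnw vjrwn
Hunk 4: at line 7 remove [kltnw] add [ipuyf] -> 9 lines: cckd rpkoy aizf ebzs klpzg fshay gcdo ipuyf vjrwn
Hunk 5: at line 1 remove [rpkoy,aizf,ebzs] add [sud] -> 7 lines: cckd sud klpzg fshay gcdo ipuyf vjrwn
Hunk 6: at line 2 remove [klpzg] add [nzypu] -> 7 lines: cckd sud nzypu fshay gcdo ipuyf vjrwn
Hunk 7: at line 2 remove [nzypu,fshay,gcdo] add [fghu] -> 5 lines: cckd sud fghu ipuyf vjrwn
Final line count: 5

Answer: 5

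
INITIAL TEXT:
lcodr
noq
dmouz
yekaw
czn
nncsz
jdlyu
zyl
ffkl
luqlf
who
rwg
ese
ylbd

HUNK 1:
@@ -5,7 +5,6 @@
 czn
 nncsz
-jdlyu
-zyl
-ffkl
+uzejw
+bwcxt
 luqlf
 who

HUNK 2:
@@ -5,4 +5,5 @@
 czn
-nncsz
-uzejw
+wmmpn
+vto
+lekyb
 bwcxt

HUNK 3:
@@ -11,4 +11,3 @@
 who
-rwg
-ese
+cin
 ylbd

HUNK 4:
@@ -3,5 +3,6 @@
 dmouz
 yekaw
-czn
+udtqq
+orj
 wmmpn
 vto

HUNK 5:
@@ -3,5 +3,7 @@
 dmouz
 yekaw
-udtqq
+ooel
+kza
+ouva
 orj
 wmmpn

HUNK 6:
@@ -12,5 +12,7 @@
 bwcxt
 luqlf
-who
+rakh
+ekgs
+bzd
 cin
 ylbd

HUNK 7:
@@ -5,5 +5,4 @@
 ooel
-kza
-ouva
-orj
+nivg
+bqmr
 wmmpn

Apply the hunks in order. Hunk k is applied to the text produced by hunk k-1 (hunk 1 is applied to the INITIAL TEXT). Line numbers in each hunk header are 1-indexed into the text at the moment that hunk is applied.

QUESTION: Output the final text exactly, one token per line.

Answer: lcodr
noq
dmouz
yekaw
ooel
nivg
bqmr
wmmpn
vto
lekyb
bwcxt
luqlf
rakh
ekgs
bzd
cin
ylbd

Derivation:
Hunk 1: at line 5 remove [jdlyu,zyl,ffkl] add [uzejw,bwcxt] -> 13 lines: lcodr noq dmouz yekaw czn nncsz uzejw bwcxt luqlf who rwg ese ylbd
Hunk 2: at line 5 remove [nncsz,uzejw] add [wmmpn,vto,lekyb] -> 14 lines: lcodr noq dmouz yekaw czn wmmpn vto lekyb bwcxt luqlf who rwg ese ylbd
Hunk 3: at line 11 remove [rwg,ese] add [cin] -> 13 lines: lcodr noq dmouz yekaw czn wmmpn vto lekyb bwcxt luqlf who cin ylbd
Hunk 4: at line 3 remove [czn] add [udtqq,orj] -> 14 lines: lcodr noq dmouz yekaw udtqq orj wmmpn vto lekyb bwcxt luqlf who cin ylbd
Hunk 5: at line 3 remove [udtqq] add [ooel,kza,ouva] -> 16 lines: lcodr noq dmouz yekaw ooel kza ouva orj wmmpn vto lekyb bwcxt luqlf who cin ylbd
Hunk 6: at line 12 remove [who] add [rakh,ekgs,bzd] -> 18 lines: lcodr noq dmouz yekaw ooel kza ouva orj wmmpn vto lekyb bwcxt luqlf rakh ekgs bzd cin ylbd
Hunk 7: at line 5 remove [kza,ouva,orj] add [nivg,bqmr] -> 17 lines: lcodr noq dmouz yekaw ooel nivg bqmr wmmpn vto lekyb bwcxt luqlf rakh ekgs bzd cin ylbd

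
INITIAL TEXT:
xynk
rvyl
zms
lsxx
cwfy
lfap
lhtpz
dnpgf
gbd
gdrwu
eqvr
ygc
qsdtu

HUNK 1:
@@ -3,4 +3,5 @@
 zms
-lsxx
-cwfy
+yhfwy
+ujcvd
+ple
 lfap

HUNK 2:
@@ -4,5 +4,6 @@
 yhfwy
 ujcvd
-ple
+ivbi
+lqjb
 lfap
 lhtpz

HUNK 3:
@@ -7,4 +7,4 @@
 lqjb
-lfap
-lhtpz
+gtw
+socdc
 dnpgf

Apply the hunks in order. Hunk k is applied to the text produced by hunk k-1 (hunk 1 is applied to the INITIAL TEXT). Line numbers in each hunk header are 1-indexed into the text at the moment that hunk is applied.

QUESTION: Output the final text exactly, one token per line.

Hunk 1: at line 3 remove [lsxx,cwfy] add [yhfwy,ujcvd,ple] -> 14 lines: xynk rvyl zms yhfwy ujcvd ple lfap lhtpz dnpgf gbd gdrwu eqvr ygc qsdtu
Hunk 2: at line 4 remove [ple] add [ivbi,lqjb] -> 15 lines: xynk rvyl zms yhfwy ujcvd ivbi lqjb lfap lhtpz dnpgf gbd gdrwu eqvr ygc qsdtu
Hunk 3: at line 7 remove [lfap,lhtpz] add [gtw,socdc] -> 15 lines: xynk rvyl zms yhfwy ujcvd ivbi lqjb gtw socdc dnpgf gbd gdrwu eqvr ygc qsdtu

Answer: xynk
rvyl
zms
yhfwy
ujcvd
ivbi
lqjb
gtw
socdc
dnpgf
gbd
gdrwu
eqvr
ygc
qsdtu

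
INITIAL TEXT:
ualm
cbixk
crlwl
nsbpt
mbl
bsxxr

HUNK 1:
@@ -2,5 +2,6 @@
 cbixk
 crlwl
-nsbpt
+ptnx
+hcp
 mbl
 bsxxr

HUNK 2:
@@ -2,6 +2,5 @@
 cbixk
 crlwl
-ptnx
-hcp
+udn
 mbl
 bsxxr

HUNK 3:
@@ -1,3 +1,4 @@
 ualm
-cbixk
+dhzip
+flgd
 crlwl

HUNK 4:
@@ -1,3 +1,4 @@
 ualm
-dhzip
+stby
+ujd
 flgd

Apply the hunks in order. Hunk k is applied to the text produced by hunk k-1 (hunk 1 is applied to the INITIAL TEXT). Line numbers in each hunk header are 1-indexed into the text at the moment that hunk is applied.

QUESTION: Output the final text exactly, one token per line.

Hunk 1: at line 2 remove [nsbpt] add [ptnx,hcp] -> 7 lines: ualm cbixk crlwl ptnx hcp mbl bsxxr
Hunk 2: at line 2 remove [ptnx,hcp] add [udn] -> 6 lines: ualm cbixk crlwl udn mbl bsxxr
Hunk 3: at line 1 remove [cbixk] add [dhzip,flgd] -> 7 lines: ualm dhzip flgd crlwl udn mbl bsxxr
Hunk 4: at line 1 remove [dhzip] add [stby,ujd] -> 8 lines: ualm stby ujd flgd crlwl udn mbl bsxxr

Answer: ualm
stby
ujd
flgd
crlwl
udn
mbl
bsxxr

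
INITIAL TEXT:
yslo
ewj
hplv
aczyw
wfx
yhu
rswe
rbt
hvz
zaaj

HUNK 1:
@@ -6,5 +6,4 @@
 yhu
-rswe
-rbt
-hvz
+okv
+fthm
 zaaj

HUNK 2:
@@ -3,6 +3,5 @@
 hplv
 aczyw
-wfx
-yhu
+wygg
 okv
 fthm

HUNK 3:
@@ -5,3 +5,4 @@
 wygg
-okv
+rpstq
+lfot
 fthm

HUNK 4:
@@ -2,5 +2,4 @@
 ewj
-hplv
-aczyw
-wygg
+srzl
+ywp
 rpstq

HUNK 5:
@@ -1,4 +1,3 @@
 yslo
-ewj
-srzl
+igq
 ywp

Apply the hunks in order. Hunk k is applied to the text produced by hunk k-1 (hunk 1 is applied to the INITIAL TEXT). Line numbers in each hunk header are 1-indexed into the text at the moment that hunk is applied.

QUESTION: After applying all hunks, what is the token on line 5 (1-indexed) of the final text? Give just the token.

Hunk 1: at line 6 remove [rswe,rbt,hvz] add [okv,fthm] -> 9 lines: yslo ewj hplv aczyw wfx yhu okv fthm zaaj
Hunk 2: at line 3 remove [wfx,yhu] add [wygg] -> 8 lines: yslo ewj hplv aczyw wygg okv fthm zaaj
Hunk 3: at line 5 remove [okv] add [rpstq,lfot] -> 9 lines: yslo ewj hplv aczyw wygg rpstq lfot fthm zaaj
Hunk 4: at line 2 remove [hplv,aczyw,wygg] add [srzl,ywp] -> 8 lines: yslo ewj srzl ywp rpstq lfot fthm zaaj
Hunk 5: at line 1 remove [ewj,srzl] add [igq] -> 7 lines: yslo igq ywp rpstq lfot fthm zaaj
Final line 5: lfot

Answer: lfot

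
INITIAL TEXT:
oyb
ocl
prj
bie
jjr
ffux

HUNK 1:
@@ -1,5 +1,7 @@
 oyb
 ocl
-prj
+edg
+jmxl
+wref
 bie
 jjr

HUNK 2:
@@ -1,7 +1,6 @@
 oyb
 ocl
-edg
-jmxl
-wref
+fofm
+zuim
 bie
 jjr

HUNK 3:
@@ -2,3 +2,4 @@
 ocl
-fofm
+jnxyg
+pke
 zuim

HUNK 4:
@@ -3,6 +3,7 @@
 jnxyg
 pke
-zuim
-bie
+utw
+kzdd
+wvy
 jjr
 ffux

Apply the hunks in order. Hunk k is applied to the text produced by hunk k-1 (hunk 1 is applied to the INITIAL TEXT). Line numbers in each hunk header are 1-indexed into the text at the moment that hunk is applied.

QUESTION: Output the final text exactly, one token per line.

Hunk 1: at line 1 remove [prj] add [edg,jmxl,wref] -> 8 lines: oyb ocl edg jmxl wref bie jjr ffux
Hunk 2: at line 1 remove [edg,jmxl,wref] add [fofm,zuim] -> 7 lines: oyb ocl fofm zuim bie jjr ffux
Hunk 3: at line 2 remove [fofm] add [jnxyg,pke] -> 8 lines: oyb ocl jnxyg pke zuim bie jjr ffux
Hunk 4: at line 3 remove [zuim,bie] add [utw,kzdd,wvy] -> 9 lines: oyb ocl jnxyg pke utw kzdd wvy jjr ffux

Answer: oyb
ocl
jnxyg
pke
utw
kzdd
wvy
jjr
ffux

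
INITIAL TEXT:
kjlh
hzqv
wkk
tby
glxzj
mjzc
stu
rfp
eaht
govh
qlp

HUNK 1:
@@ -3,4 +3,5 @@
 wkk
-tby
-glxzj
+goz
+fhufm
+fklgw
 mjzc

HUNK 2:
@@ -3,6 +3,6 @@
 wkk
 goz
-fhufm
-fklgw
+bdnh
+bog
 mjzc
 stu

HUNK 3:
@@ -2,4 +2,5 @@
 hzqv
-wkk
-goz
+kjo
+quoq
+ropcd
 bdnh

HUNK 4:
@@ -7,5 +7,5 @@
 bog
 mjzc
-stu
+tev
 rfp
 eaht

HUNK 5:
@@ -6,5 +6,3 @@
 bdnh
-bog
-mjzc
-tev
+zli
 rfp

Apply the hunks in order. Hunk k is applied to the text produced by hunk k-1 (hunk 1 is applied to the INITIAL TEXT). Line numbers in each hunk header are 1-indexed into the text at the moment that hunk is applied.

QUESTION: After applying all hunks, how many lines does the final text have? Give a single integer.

Hunk 1: at line 3 remove [tby,glxzj] add [goz,fhufm,fklgw] -> 12 lines: kjlh hzqv wkk goz fhufm fklgw mjzc stu rfp eaht govh qlp
Hunk 2: at line 3 remove [fhufm,fklgw] add [bdnh,bog] -> 12 lines: kjlh hzqv wkk goz bdnh bog mjzc stu rfp eaht govh qlp
Hunk 3: at line 2 remove [wkk,goz] add [kjo,quoq,ropcd] -> 13 lines: kjlh hzqv kjo quoq ropcd bdnh bog mjzc stu rfp eaht govh qlp
Hunk 4: at line 7 remove [stu] add [tev] -> 13 lines: kjlh hzqv kjo quoq ropcd bdnh bog mjzc tev rfp eaht govh qlp
Hunk 5: at line 6 remove [bog,mjzc,tev] add [zli] -> 11 lines: kjlh hzqv kjo quoq ropcd bdnh zli rfp eaht govh qlp
Final line count: 11

Answer: 11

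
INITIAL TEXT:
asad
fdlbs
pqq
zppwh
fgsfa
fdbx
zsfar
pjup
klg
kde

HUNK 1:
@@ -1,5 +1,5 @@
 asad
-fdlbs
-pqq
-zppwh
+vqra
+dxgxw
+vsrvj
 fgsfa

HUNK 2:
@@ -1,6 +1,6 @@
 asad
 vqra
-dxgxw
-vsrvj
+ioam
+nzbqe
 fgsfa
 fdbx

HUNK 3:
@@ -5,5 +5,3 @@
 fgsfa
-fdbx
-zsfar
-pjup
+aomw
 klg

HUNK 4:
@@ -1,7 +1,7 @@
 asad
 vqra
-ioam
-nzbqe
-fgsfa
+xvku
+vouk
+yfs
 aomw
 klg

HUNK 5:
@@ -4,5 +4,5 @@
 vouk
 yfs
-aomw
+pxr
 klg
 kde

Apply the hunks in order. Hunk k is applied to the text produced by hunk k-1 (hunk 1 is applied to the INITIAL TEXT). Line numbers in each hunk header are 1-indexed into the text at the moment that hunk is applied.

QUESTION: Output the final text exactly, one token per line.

Answer: asad
vqra
xvku
vouk
yfs
pxr
klg
kde

Derivation:
Hunk 1: at line 1 remove [fdlbs,pqq,zppwh] add [vqra,dxgxw,vsrvj] -> 10 lines: asad vqra dxgxw vsrvj fgsfa fdbx zsfar pjup klg kde
Hunk 2: at line 1 remove [dxgxw,vsrvj] add [ioam,nzbqe] -> 10 lines: asad vqra ioam nzbqe fgsfa fdbx zsfar pjup klg kde
Hunk 3: at line 5 remove [fdbx,zsfar,pjup] add [aomw] -> 8 lines: asad vqra ioam nzbqe fgsfa aomw klg kde
Hunk 4: at line 1 remove [ioam,nzbqe,fgsfa] add [xvku,vouk,yfs] -> 8 lines: asad vqra xvku vouk yfs aomw klg kde
Hunk 5: at line 4 remove [aomw] add [pxr] -> 8 lines: asad vqra xvku vouk yfs pxr klg kde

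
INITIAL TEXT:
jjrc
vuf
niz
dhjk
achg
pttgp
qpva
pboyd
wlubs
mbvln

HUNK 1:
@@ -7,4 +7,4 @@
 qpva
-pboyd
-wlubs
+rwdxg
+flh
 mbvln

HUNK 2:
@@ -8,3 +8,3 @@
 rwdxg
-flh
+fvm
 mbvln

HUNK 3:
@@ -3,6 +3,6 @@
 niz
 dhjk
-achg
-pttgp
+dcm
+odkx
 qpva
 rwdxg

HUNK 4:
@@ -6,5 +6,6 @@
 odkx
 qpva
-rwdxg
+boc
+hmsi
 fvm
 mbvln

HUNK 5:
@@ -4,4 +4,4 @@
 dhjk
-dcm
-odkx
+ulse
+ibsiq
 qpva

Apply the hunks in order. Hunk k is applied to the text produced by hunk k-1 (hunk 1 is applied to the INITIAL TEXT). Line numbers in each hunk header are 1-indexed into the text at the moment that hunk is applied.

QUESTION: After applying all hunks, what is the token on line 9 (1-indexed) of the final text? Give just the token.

Hunk 1: at line 7 remove [pboyd,wlubs] add [rwdxg,flh] -> 10 lines: jjrc vuf niz dhjk achg pttgp qpva rwdxg flh mbvln
Hunk 2: at line 8 remove [flh] add [fvm] -> 10 lines: jjrc vuf niz dhjk achg pttgp qpva rwdxg fvm mbvln
Hunk 3: at line 3 remove [achg,pttgp] add [dcm,odkx] -> 10 lines: jjrc vuf niz dhjk dcm odkx qpva rwdxg fvm mbvln
Hunk 4: at line 6 remove [rwdxg] add [boc,hmsi] -> 11 lines: jjrc vuf niz dhjk dcm odkx qpva boc hmsi fvm mbvln
Hunk 5: at line 4 remove [dcm,odkx] add [ulse,ibsiq] -> 11 lines: jjrc vuf niz dhjk ulse ibsiq qpva boc hmsi fvm mbvln
Final line 9: hmsi

Answer: hmsi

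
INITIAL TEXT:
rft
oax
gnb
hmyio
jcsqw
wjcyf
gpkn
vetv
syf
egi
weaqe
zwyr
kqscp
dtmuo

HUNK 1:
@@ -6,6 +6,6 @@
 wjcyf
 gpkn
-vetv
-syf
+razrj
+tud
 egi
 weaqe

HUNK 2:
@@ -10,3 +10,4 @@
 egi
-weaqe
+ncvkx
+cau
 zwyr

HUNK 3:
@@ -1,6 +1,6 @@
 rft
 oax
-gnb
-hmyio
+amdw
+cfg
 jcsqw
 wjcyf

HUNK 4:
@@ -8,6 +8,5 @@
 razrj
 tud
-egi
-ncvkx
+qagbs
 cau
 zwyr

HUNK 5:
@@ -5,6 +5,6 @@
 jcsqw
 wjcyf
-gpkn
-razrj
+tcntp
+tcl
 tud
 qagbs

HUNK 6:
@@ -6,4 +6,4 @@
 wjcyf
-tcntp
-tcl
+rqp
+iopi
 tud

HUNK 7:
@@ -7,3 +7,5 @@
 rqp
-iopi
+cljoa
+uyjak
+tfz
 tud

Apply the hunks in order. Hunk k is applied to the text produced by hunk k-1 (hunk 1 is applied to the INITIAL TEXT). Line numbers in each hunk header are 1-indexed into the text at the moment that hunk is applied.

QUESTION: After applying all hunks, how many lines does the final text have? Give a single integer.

Answer: 16

Derivation:
Hunk 1: at line 6 remove [vetv,syf] add [razrj,tud] -> 14 lines: rft oax gnb hmyio jcsqw wjcyf gpkn razrj tud egi weaqe zwyr kqscp dtmuo
Hunk 2: at line 10 remove [weaqe] add [ncvkx,cau] -> 15 lines: rft oax gnb hmyio jcsqw wjcyf gpkn razrj tud egi ncvkx cau zwyr kqscp dtmuo
Hunk 3: at line 1 remove [gnb,hmyio] add [amdw,cfg] -> 15 lines: rft oax amdw cfg jcsqw wjcyf gpkn razrj tud egi ncvkx cau zwyr kqscp dtmuo
Hunk 4: at line 8 remove [egi,ncvkx] add [qagbs] -> 14 lines: rft oax amdw cfg jcsqw wjcyf gpkn razrj tud qagbs cau zwyr kqscp dtmuo
Hunk 5: at line 5 remove [gpkn,razrj] add [tcntp,tcl] -> 14 lines: rft oax amdw cfg jcsqw wjcyf tcntp tcl tud qagbs cau zwyr kqscp dtmuo
Hunk 6: at line 6 remove [tcntp,tcl] add [rqp,iopi] -> 14 lines: rft oax amdw cfg jcsqw wjcyf rqp iopi tud qagbs cau zwyr kqscp dtmuo
Hunk 7: at line 7 remove [iopi] add [cljoa,uyjak,tfz] -> 16 lines: rft oax amdw cfg jcsqw wjcyf rqp cljoa uyjak tfz tud qagbs cau zwyr kqscp dtmuo
Final line count: 16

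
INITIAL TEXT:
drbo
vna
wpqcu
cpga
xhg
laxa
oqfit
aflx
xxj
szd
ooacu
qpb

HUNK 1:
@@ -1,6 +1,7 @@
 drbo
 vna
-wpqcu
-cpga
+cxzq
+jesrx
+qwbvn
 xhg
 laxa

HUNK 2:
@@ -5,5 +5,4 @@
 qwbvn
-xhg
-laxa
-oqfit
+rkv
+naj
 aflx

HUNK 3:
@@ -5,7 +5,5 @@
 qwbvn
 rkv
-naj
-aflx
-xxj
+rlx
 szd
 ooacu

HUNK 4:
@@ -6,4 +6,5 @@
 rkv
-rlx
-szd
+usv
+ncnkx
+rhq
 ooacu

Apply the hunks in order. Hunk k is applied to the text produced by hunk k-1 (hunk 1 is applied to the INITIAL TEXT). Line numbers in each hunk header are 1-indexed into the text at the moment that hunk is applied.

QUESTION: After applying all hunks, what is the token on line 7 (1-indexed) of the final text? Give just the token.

Answer: usv

Derivation:
Hunk 1: at line 1 remove [wpqcu,cpga] add [cxzq,jesrx,qwbvn] -> 13 lines: drbo vna cxzq jesrx qwbvn xhg laxa oqfit aflx xxj szd ooacu qpb
Hunk 2: at line 5 remove [xhg,laxa,oqfit] add [rkv,naj] -> 12 lines: drbo vna cxzq jesrx qwbvn rkv naj aflx xxj szd ooacu qpb
Hunk 3: at line 5 remove [naj,aflx,xxj] add [rlx] -> 10 lines: drbo vna cxzq jesrx qwbvn rkv rlx szd ooacu qpb
Hunk 4: at line 6 remove [rlx,szd] add [usv,ncnkx,rhq] -> 11 lines: drbo vna cxzq jesrx qwbvn rkv usv ncnkx rhq ooacu qpb
Final line 7: usv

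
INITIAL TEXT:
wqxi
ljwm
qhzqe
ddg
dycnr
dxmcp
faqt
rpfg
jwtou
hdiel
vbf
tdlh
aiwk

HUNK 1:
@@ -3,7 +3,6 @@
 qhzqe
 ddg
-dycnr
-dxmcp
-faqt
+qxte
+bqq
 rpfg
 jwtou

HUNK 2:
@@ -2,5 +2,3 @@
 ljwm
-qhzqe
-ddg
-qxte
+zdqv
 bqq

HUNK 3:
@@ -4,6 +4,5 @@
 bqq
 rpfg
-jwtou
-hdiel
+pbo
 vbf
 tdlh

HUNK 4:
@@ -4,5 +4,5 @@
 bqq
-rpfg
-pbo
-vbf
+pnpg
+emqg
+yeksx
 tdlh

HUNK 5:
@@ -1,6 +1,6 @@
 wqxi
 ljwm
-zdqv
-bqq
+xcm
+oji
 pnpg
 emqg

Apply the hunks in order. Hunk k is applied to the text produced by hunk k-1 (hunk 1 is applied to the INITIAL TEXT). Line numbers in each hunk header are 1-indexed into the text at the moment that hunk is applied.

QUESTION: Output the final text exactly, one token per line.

Hunk 1: at line 3 remove [dycnr,dxmcp,faqt] add [qxte,bqq] -> 12 lines: wqxi ljwm qhzqe ddg qxte bqq rpfg jwtou hdiel vbf tdlh aiwk
Hunk 2: at line 2 remove [qhzqe,ddg,qxte] add [zdqv] -> 10 lines: wqxi ljwm zdqv bqq rpfg jwtou hdiel vbf tdlh aiwk
Hunk 3: at line 4 remove [jwtou,hdiel] add [pbo] -> 9 lines: wqxi ljwm zdqv bqq rpfg pbo vbf tdlh aiwk
Hunk 4: at line 4 remove [rpfg,pbo,vbf] add [pnpg,emqg,yeksx] -> 9 lines: wqxi ljwm zdqv bqq pnpg emqg yeksx tdlh aiwk
Hunk 5: at line 1 remove [zdqv,bqq] add [xcm,oji] -> 9 lines: wqxi ljwm xcm oji pnpg emqg yeksx tdlh aiwk

Answer: wqxi
ljwm
xcm
oji
pnpg
emqg
yeksx
tdlh
aiwk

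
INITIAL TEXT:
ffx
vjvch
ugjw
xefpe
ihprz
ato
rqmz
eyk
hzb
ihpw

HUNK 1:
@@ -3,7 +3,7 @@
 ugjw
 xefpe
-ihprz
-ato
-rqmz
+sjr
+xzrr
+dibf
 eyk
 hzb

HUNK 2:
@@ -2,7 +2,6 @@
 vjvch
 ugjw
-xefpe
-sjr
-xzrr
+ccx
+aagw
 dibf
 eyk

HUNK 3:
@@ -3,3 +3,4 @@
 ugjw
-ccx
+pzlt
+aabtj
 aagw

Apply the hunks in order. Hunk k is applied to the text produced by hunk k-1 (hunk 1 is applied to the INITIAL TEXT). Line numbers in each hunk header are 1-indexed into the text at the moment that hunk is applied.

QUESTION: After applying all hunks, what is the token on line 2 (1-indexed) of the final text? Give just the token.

Hunk 1: at line 3 remove [ihprz,ato,rqmz] add [sjr,xzrr,dibf] -> 10 lines: ffx vjvch ugjw xefpe sjr xzrr dibf eyk hzb ihpw
Hunk 2: at line 2 remove [xefpe,sjr,xzrr] add [ccx,aagw] -> 9 lines: ffx vjvch ugjw ccx aagw dibf eyk hzb ihpw
Hunk 3: at line 3 remove [ccx] add [pzlt,aabtj] -> 10 lines: ffx vjvch ugjw pzlt aabtj aagw dibf eyk hzb ihpw
Final line 2: vjvch

Answer: vjvch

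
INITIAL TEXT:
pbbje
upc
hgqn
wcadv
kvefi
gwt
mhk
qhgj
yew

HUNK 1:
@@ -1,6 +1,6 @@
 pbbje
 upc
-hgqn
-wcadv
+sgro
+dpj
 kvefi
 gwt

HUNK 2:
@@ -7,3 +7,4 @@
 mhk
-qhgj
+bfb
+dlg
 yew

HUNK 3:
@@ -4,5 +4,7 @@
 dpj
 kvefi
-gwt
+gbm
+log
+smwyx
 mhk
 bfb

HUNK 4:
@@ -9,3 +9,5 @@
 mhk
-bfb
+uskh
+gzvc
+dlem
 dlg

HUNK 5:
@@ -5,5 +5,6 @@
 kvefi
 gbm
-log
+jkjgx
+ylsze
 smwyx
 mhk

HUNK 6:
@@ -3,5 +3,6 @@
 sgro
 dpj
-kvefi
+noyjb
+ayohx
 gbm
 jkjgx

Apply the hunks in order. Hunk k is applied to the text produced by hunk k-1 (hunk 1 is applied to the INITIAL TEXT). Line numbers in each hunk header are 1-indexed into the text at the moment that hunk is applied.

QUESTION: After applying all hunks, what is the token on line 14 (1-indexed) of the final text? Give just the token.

Answer: dlem

Derivation:
Hunk 1: at line 1 remove [hgqn,wcadv] add [sgro,dpj] -> 9 lines: pbbje upc sgro dpj kvefi gwt mhk qhgj yew
Hunk 2: at line 7 remove [qhgj] add [bfb,dlg] -> 10 lines: pbbje upc sgro dpj kvefi gwt mhk bfb dlg yew
Hunk 3: at line 4 remove [gwt] add [gbm,log,smwyx] -> 12 lines: pbbje upc sgro dpj kvefi gbm log smwyx mhk bfb dlg yew
Hunk 4: at line 9 remove [bfb] add [uskh,gzvc,dlem] -> 14 lines: pbbje upc sgro dpj kvefi gbm log smwyx mhk uskh gzvc dlem dlg yew
Hunk 5: at line 5 remove [log] add [jkjgx,ylsze] -> 15 lines: pbbje upc sgro dpj kvefi gbm jkjgx ylsze smwyx mhk uskh gzvc dlem dlg yew
Hunk 6: at line 3 remove [kvefi] add [noyjb,ayohx] -> 16 lines: pbbje upc sgro dpj noyjb ayohx gbm jkjgx ylsze smwyx mhk uskh gzvc dlem dlg yew
Final line 14: dlem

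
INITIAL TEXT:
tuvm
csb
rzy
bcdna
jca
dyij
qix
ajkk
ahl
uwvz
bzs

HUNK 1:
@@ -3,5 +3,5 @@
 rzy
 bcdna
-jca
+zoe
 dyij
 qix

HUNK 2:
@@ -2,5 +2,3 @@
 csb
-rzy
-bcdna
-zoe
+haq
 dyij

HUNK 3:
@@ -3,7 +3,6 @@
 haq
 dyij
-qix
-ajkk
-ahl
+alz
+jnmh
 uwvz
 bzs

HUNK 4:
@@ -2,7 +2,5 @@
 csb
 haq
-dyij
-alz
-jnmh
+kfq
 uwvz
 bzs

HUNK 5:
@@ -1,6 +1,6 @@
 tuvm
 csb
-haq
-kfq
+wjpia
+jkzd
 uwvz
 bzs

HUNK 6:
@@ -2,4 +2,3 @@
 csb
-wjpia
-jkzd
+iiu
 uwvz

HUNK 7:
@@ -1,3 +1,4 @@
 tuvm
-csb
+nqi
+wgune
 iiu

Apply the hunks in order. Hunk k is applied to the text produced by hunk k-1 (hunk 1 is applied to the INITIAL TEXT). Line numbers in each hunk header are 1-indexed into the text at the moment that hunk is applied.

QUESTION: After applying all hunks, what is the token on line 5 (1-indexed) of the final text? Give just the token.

Hunk 1: at line 3 remove [jca] add [zoe] -> 11 lines: tuvm csb rzy bcdna zoe dyij qix ajkk ahl uwvz bzs
Hunk 2: at line 2 remove [rzy,bcdna,zoe] add [haq] -> 9 lines: tuvm csb haq dyij qix ajkk ahl uwvz bzs
Hunk 3: at line 3 remove [qix,ajkk,ahl] add [alz,jnmh] -> 8 lines: tuvm csb haq dyij alz jnmh uwvz bzs
Hunk 4: at line 2 remove [dyij,alz,jnmh] add [kfq] -> 6 lines: tuvm csb haq kfq uwvz bzs
Hunk 5: at line 1 remove [haq,kfq] add [wjpia,jkzd] -> 6 lines: tuvm csb wjpia jkzd uwvz bzs
Hunk 6: at line 2 remove [wjpia,jkzd] add [iiu] -> 5 lines: tuvm csb iiu uwvz bzs
Hunk 7: at line 1 remove [csb] add [nqi,wgune] -> 6 lines: tuvm nqi wgune iiu uwvz bzs
Final line 5: uwvz

Answer: uwvz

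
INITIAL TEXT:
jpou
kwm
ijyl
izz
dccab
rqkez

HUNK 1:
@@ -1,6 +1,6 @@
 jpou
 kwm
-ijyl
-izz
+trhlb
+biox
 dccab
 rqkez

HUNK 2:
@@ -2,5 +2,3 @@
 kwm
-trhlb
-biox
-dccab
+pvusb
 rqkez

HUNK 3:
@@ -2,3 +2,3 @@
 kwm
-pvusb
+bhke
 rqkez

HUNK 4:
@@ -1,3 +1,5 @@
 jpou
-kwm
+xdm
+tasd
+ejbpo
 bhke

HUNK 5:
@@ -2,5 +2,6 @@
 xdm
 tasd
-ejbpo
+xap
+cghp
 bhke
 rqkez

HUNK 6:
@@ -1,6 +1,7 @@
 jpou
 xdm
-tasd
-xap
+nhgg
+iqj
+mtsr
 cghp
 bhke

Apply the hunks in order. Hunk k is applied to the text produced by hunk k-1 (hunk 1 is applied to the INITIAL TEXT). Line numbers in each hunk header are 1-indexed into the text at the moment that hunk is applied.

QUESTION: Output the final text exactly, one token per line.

Hunk 1: at line 1 remove [ijyl,izz] add [trhlb,biox] -> 6 lines: jpou kwm trhlb biox dccab rqkez
Hunk 2: at line 2 remove [trhlb,biox,dccab] add [pvusb] -> 4 lines: jpou kwm pvusb rqkez
Hunk 3: at line 2 remove [pvusb] add [bhke] -> 4 lines: jpou kwm bhke rqkez
Hunk 4: at line 1 remove [kwm] add [xdm,tasd,ejbpo] -> 6 lines: jpou xdm tasd ejbpo bhke rqkez
Hunk 5: at line 2 remove [ejbpo] add [xap,cghp] -> 7 lines: jpou xdm tasd xap cghp bhke rqkez
Hunk 6: at line 1 remove [tasd,xap] add [nhgg,iqj,mtsr] -> 8 lines: jpou xdm nhgg iqj mtsr cghp bhke rqkez

Answer: jpou
xdm
nhgg
iqj
mtsr
cghp
bhke
rqkez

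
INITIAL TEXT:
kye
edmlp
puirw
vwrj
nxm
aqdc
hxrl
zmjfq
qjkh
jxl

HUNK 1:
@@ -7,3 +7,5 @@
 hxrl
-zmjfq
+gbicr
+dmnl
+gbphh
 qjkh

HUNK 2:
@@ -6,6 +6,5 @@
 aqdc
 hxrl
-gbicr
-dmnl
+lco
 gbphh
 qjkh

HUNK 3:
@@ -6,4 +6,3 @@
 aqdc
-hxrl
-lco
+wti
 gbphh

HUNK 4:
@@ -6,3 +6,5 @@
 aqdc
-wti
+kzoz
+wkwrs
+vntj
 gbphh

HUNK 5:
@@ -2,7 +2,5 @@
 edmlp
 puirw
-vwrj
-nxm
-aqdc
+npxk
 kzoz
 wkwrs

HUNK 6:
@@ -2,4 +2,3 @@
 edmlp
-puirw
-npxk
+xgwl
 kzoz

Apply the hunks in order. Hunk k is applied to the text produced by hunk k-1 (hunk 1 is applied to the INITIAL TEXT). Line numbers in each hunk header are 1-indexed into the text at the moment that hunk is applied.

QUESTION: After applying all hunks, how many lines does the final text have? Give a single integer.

Hunk 1: at line 7 remove [zmjfq] add [gbicr,dmnl,gbphh] -> 12 lines: kye edmlp puirw vwrj nxm aqdc hxrl gbicr dmnl gbphh qjkh jxl
Hunk 2: at line 6 remove [gbicr,dmnl] add [lco] -> 11 lines: kye edmlp puirw vwrj nxm aqdc hxrl lco gbphh qjkh jxl
Hunk 3: at line 6 remove [hxrl,lco] add [wti] -> 10 lines: kye edmlp puirw vwrj nxm aqdc wti gbphh qjkh jxl
Hunk 4: at line 6 remove [wti] add [kzoz,wkwrs,vntj] -> 12 lines: kye edmlp puirw vwrj nxm aqdc kzoz wkwrs vntj gbphh qjkh jxl
Hunk 5: at line 2 remove [vwrj,nxm,aqdc] add [npxk] -> 10 lines: kye edmlp puirw npxk kzoz wkwrs vntj gbphh qjkh jxl
Hunk 6: at line 2 remove [puirw,npxk] add [xgwl] -> 9 lines: kye edmlp xgwl kzoz wkwrs vntj gbphh qjkh jxl
Final line count: 9

Answer: 9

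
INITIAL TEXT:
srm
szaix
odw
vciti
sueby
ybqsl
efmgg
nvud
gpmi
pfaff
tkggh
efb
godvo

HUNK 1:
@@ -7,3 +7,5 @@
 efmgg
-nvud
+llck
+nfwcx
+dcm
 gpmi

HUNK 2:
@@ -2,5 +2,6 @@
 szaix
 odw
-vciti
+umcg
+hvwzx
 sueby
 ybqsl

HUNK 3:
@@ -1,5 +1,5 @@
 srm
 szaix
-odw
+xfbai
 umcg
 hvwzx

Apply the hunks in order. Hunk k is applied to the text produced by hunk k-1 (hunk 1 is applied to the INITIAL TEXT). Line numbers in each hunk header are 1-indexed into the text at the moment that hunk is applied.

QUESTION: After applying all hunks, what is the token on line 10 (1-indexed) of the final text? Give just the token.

Hunk 1: at line 7 remove [nvud] add [llck,nfwcx,dcm] -> 15 lines: srm szaix odw vciti sueby ybqsl efmgg llck nfwcx dcm gpmi pfaff tkggh efb godvo
Hunk 2: at line 2 remove [vciti] add [umcg,hvwzx] -> 16 lines: srm szaix odw umcg hvwzx sueby ybqsl efmgg llck nfwcx dcm gpmi pfaff tkggh efb godvo
Hunk 3: at line 1 remove [odw] add [xfbai] -> 16 lines: srm szaix xfbai umcg hvwzx sueby ybqsl efmgg llck nfwcx dcm gpmi pfaff tkggh efb godvo
Final line 10: nfwcx

Answer: nfwcx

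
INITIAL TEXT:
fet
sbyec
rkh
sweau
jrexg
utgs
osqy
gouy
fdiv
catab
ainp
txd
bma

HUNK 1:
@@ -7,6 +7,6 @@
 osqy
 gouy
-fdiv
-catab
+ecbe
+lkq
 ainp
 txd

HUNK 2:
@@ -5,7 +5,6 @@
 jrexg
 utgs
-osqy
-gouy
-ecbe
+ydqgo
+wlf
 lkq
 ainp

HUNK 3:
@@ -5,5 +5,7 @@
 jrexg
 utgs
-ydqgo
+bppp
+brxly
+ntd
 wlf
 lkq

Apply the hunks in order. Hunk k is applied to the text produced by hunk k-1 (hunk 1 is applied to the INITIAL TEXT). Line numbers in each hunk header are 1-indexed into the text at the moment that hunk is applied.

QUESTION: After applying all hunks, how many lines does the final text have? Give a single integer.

Answer: 14

Derivation:
Hunk 1: at line 7 remove [fdiv,catab] add [ecbe,lkq] -> 13 lines: fet sbyec rkh sweau jrexg utgs osqy gouy ecbe lkq ainp txd bma
Hunk 2: at line 5 remove [osqy,gouy,ecbe] add [ydqgo,wlf] -> 12 lines: fet sbyec rkh sweau jrexg utgs ydqgo wlf lkq ainp txd bma
Hunk 3: at line 5 remove [ydqgo] add [bppp,brxly,ntd] -> 14 lines: fet sbyec rkh sweau jrexg utgs bppp brxly ntd wlf lkq ainp txd bma
Final line count: 14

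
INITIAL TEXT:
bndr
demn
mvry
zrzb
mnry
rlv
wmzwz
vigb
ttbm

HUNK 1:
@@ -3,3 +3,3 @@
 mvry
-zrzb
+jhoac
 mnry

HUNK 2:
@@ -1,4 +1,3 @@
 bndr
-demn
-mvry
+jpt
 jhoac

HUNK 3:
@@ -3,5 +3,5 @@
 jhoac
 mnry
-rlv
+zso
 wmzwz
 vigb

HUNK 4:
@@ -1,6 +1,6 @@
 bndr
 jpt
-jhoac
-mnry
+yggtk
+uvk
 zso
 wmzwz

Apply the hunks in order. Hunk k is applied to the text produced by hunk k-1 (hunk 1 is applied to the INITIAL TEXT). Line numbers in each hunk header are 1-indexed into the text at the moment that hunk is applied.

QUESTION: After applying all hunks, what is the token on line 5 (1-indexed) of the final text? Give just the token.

Answer: zso

Derivation:
Hunk 1: at line 3 remove [zrzb] add [jhoac] -> 9 lines: bndr demn mvry jhoac mnry rlv wmzwz vigb ttbm
Hunk 2: at line 1 remove [demn,mvry] add [jpt] -> 8 lines: bndr jpt jhoac mnry rlv wmzwz vigb ttbm
Hunk 3: at line 3 remove [rlv] add [zso] -> 8 lines: bndr jpt jhoac mnry zso wmzwz vigb ttbm
Hunk 4: at line 1 remove [jhoac,mnry] add [yggtk,uvk] -> 8 lines: bndr jpt yggtk uvk zso wmzwz vigb ttbm
Final line 5: zso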